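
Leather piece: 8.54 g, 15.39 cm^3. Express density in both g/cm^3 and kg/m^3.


0.555 g/cm^3
555 kg/m^3


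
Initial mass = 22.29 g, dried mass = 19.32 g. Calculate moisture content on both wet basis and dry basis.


Moisture lost = 22.29 - 19.32 = 2.97 g
Wet basis MC = 2.97 / 22.29 x 100 = 13.3%
Dry basis MC = 2.97 / 19.32 x 100 = 15.4%


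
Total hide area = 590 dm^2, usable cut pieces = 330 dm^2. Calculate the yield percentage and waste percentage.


Yield = 330 / 590 x 100 = 55.9%
Waste = 590 - 330 = 260 dm^2
Waste% = 100 - 55.9 = 44.1%


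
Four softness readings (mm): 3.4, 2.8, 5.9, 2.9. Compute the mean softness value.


3.75 mm

Sum = 3.4 + 2.8 + 5.9 + 2.9
Mean = 15.0 / 4 = 3.75 mm


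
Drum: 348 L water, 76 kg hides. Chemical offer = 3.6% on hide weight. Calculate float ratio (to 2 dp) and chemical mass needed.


Float ratio = 4.58
Chemical needed = 2.736 kg

Float ratio = 348 / 76 = 4.58
Chemical = 76 x 3.6 / 100 = 2.736 kg


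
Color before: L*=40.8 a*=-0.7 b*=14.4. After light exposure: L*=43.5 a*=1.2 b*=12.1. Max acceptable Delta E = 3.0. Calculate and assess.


Delta E = 4.02
Passes: No

dL = 2.7, da = 1.9, db = -2.3
dE = sqrt((2.7)^2 + (1.9)^2 + (-2.3)^2) = 4.02
Max = 3.0
Passes: No


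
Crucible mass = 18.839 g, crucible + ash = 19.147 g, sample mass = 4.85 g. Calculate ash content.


Ash mass = 19.147 - 18.839 = 0.308 g
Ash% = 0.308 / 4.85 x 100 = 6.35%


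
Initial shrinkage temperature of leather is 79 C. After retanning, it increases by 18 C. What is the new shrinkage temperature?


New Ts = 79 + 18 = 97 C


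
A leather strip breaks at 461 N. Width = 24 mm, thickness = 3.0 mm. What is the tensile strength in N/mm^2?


6.40 N/mm^2


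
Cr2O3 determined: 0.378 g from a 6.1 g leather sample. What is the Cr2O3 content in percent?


Cr2O3% = 0.378 / 6.1 x 100
Cr2O3% = 6.20%


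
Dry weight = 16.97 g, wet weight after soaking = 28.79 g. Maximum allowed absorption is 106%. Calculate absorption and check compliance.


WA = (28.79 - 16.97) / 16.97 x 100 = 69.7%
Maximum allowed: 106%
Compliant: Yes


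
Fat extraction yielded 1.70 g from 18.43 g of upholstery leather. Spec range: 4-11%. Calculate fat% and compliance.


Fat% = 1.70 / 18.43 x 100 = 9.2%
Spec range: 4-11%
Compliant: Yes


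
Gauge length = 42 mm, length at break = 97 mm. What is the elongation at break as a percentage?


131.0%


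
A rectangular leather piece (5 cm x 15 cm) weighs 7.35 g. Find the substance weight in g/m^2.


Area = 5 x 15 = 75 cm^2
SW = 7.35 / 75 x 10000 = 980.0 g/m^2


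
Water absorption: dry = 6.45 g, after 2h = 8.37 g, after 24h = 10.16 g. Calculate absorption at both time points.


WA (2h) = (8.37 - 6.45) / 6.45 x 100 = 29.8%
WA (24h) = (10.16 - 6.45) / 6.45 x 100 = 57.5%


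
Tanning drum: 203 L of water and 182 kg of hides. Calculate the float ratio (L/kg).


1.1


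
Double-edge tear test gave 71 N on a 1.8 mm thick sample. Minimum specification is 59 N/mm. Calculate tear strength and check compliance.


Tear strength = 71 / 1.8 = 39.4 N/mm
Required minimum = 59 N/mm
Compliant: No


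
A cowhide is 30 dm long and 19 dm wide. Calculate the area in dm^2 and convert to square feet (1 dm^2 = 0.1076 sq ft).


Area = 30 x 19 = 570 dm^2
Conversion: 570 x 0.1076 = 61.33 sq ft


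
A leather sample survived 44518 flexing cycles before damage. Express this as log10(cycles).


log10(44518) = 4.65


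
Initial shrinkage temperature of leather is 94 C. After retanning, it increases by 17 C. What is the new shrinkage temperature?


111 C

New Ts = 94 + 17 = 111 C


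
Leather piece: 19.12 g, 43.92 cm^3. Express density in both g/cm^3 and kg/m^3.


Density = 19.12 / 43.92 = 0.435 g/cm^3
Convert: 0.435 x 1000 = 435 kg/m^3


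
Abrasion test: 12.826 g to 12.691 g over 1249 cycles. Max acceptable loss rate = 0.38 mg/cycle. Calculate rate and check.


Rate = 0.108 mg/cycle
Passes: Yes

Loss = 12.826 - 12.691 = 0.135 g
Rate = 0.135 g / 1249 cycles x 1000 = 0.108 mg/cycle
Max = 0.38 mg/cycle
Passes: Yes


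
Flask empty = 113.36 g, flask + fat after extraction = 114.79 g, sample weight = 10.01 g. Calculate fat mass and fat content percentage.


Fat mass = 114.79 - 113.36 = 1.43 g
Fat% = 1.43 / 10.01 x 100 = 14.3%


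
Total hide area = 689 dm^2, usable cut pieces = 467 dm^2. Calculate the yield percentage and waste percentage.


Yield = 467 / 689 x 100 = 67.8%
Waste = 689 - 467 = 222 dm^2
Waste% = 100 - 67.8 = 32.2%


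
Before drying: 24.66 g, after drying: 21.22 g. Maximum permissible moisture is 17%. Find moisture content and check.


Moisture content = 13.9%
Acceptable: Yes

MC = (24.66 - 21.22) / 24.66 x 100 = 13.9%
Maximum: 17%
Acceptable: Yes


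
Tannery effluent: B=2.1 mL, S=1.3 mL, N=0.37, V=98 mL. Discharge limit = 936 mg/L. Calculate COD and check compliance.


COD = 24.2 mg/L
Compliant: Yes

COD = (2.1 - 1.3) x 0.37 x 8000 / 98 = 24.2 mg/L
Limit: 936 mg/L
Compliant: Yes


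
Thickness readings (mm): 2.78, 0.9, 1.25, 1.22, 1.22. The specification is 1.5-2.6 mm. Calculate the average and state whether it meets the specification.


Average = 1.47 mm
Within specification: No

Sum = 7.37
Average = 7.37 / 5 = 1.47 mm
Specification range: 1.5 to 2.6 mm
Within spec: No


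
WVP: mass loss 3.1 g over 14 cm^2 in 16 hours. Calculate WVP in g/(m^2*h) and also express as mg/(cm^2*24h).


WVP = 138.39 g/(m^2*h)
Daily rate = 332.14 mg/(cm^2*24h)

WVP = 3.1 / (14 x 16) x 10000 = 138.39 g/(m^2*h)
Mass loss in mg = 3.1 x 1000 = 3100 mg
Per cm^2 per 24h in mg: 3100 x 24 / (14 x 16) = 74400 / 224 = 332.14 mg/(cm^2*24h)


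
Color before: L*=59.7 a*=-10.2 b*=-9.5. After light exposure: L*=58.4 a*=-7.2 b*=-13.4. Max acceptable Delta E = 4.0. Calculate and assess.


dL = -1.3, da = 3.0, db = -3.9
dE = sqrt((-1.3)^2 + (3.0)^2 + (-3.9)^2) = 5.09
Max = 4.0
Passes: No


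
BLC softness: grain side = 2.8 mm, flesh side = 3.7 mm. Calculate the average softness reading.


3.25 mm

Average = (2.8 + 3.7) / 2
Average = 3.25 mm


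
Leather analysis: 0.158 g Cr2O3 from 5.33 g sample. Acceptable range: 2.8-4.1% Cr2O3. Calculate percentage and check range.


Cr2O3 = 2.96%
Within range: Yes


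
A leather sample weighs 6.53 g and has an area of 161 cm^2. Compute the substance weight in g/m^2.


Substance weight = mass / area x 10000
SW = 6.53 / 161 x 10000
SW = 405.6 g/m^2


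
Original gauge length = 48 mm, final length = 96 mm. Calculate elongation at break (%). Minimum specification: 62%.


Extension = 96 - 48 = 48 mm
Elongation = 48 / 48 x 100 = 100.0%
Minimum required: 62%
Meets specification: Yes


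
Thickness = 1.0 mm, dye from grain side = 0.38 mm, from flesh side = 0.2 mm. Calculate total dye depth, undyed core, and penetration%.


Total dyed = 0.38 + 0.2 = 0.58 mm
Undyed core = 1.0 - 0.58 = 0.42 mm
Penetration = 0.58 / 1.0 x 100 = 58.0%


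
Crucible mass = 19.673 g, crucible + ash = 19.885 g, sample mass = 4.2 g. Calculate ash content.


Ash mass = 19.885 - 19.673 = 0.212 g
Ash% = 0.212 / 4.2 x 100 = 5.05%


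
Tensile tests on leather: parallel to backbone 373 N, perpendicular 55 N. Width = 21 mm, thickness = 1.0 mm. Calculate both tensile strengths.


Parallel = 17.76 N/mm^2
Perpendicular = 2.62 N/mm^2


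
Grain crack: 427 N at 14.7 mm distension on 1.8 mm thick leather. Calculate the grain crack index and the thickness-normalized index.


Crack index = 29.0 N/mm
Normalized index = 16.1 N/mm per mm


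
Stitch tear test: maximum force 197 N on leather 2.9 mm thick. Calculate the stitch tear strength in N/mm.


Stitch tear strength = force / thickness
STS = 197 / 2.9 = 67.9 N/mm


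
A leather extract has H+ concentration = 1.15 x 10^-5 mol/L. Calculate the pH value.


pH = -log10[H+]
pH = -log10(1.15 x 10^-5) = 4.94


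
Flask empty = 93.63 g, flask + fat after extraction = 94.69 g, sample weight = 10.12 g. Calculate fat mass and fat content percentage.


Fat mass = 1.06 g
Fat content = 10.5%

Fat mass = 94.69 - 93.63 = 1.06 g
Fat% = 1.06 / 10.12 x 100 = 10.5%


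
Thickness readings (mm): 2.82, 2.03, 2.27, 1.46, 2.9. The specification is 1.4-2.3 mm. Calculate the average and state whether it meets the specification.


Average = 2.30 mm
Within specification: Yes

Sum = 11.48
Average = 11.48 / 5 = 2.30 mm
Specification range: 1.4 to 2.3 mm
Within spec: Yes


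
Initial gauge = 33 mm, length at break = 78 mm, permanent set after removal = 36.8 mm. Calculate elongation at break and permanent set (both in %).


Elongation at break = 136.4%
Permanent set = 11.5%

Elongation at break = (78 - 33) / 33 x 100 = 136.4%
Permanent set = (36.8 - 33) / 33 x 100 = 11.5%


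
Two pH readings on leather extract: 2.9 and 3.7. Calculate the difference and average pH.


Difference = 0.8
Average pH = 3.30

Difference = |2.9 - 3.7| = 0.8
Average = (2.9 + 3.7) / 2 = 3.30


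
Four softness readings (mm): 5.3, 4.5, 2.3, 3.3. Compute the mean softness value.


3.85 mm


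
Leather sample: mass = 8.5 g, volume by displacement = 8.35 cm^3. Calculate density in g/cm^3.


Density = mass / volume
Density = 8.5 / 8.35 = 1.018 g/cm^3


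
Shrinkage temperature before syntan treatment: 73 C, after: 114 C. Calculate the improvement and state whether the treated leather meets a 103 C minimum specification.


Improvement = 41 C
Meets 103 C spec: Yes


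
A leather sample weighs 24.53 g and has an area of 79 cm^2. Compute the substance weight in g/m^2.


3105.1 g/m^2


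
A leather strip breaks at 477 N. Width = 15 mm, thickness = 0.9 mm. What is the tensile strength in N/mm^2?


Cross-sectional area = 15 x 0.9 = 13.5 mm^2
Tensile strength = 477 / 13.5 = 35.33 N/mm^2


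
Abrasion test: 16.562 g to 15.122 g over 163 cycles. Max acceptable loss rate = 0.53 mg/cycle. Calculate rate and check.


Loss = 16.562 - 15.122 = 1.440 g
Rate = 1.440 g / 163 cycles x 1000 = 8.834 mg/cycle
Max = 0.53 mg/cycle
Passes: No


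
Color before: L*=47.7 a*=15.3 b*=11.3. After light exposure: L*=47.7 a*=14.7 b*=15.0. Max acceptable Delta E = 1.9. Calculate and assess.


dL = 0.0, da = -0.6, db = 3.7
dE = sqrt((0.0)^2 + (-0.6)^2 + (3.7)^2) = 3.75
Max = 1.9
Passes: No


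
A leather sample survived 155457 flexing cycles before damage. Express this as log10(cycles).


5.19

log10(155457) = 5.19


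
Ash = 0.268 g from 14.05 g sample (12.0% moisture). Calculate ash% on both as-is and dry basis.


As-is ash% = 0.268 / 14.05 x 100 = 1.91%
Dry mass = 14.05 x (100 - 12.0) / 100 = 12.364 g
Dry-basis ash% = 0.268 / 12.364 x 100 = 2.17%


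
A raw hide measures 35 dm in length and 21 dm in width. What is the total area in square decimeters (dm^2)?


735 dm^2

Area = length x width
Area = 35 x 21 = 735 dm^2


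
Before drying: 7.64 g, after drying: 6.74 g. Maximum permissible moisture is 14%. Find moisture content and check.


Moisture content = 11.8%
Acceptable: Yes

MC = (7.64 - 6.74) / 7.64 x 100 = 11.8%
Maximum: 14%
Acceptable: Yes


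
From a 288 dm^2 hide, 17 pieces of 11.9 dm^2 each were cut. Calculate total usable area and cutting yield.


Usable area = 202.3 dm^2
Yield = 70.2%


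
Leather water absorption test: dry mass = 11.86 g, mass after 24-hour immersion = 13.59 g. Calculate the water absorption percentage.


Water absorbed = 13.59 - 11.86 = 1.73 g
WA% = 1.73 / 11.86 x 100 = 14.6%


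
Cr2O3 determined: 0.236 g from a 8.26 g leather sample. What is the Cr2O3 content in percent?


Cr2O3% = 0.236 / 8.26 x 100
Cr2O3% = 2.86%


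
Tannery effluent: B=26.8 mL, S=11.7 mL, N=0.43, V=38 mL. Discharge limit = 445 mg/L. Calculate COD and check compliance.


COD = 1366.9 mg/L
Compliant: No

COD = (26.8 - 11.7) x 0.43 x 8000 / 38 = 1366.9 mg/L
Limit: 445 mg/L
Compliant: No


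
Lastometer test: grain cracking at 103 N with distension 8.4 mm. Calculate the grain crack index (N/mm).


12.3 N/mm

Grain crack index = force / distension
Index = 103 / 8.4 = 12.3 N/mm


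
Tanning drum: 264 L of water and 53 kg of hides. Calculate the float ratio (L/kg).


Float ratio = water / hide weight
Ratio = 264 / 53 = 5.0


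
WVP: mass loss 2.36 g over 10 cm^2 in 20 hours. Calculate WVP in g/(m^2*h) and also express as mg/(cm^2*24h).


WVP = 2.36 / (10 x 20) x 10000 = 118.00 g/(m^2*h)
Mass loss in mg = 2.36 x 1000 = 2360 mg
Per cm^2 per 24h in mg: 2360 x 24 / (10 x 20) = 56640 / 200 = 283.20 mg/(cm^2*24h)


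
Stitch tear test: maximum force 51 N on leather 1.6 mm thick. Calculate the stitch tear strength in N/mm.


Stitch tear strength = force / thickness
STS = 51 / 1.6 = 31.9 N/mm


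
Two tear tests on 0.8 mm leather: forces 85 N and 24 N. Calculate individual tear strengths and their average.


Tear 1 = 85 / 0.8 = 106.3 N/mm
Tear 2 = 24 / 0.8 = 30.0 N/mm
Average = (106.3 + 30.0) / 2 = 68.2 N/mm


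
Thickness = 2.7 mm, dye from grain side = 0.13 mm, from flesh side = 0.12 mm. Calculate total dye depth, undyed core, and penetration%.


Total dyed = 0.13 + 0.12 = 0.25 mm
Undyed core = 2.7 - 0.25 = 2.45 mm
Penetration = 0.25 / 2.7 x 100 = 9.3%


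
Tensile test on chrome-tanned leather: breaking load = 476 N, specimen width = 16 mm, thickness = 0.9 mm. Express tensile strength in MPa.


Cross-section = 16 x 0.9 = 14.4 mm^2
TS = 476 / 14.4 = 33.06 MPa
(1 N/mm^2 = 1 MPa)


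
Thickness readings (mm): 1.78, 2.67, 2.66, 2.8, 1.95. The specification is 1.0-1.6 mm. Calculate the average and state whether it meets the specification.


Average = 2.37 mm
Within specification: No

Sum = 11.86
Average = 11.86 / 5 = 2.37 mm
Specification range: 1.0 to 1.6 mm
Within spec: No


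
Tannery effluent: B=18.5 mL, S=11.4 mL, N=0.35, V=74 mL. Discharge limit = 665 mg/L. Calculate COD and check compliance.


COD = (18.5 - 11.4) x 0.35 x 8000 / 74 = 268.6 mg/L
Limit: 665 mg/L
Compliant: Yes


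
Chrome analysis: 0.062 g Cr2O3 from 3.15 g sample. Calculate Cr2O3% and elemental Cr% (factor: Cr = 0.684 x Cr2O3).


Cr2O3 = 1.97%
Cr = 1.35%


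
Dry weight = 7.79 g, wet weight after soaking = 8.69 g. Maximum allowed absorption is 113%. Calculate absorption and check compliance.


Absorption = 11.6%
Compliant: Yes

WA = (8.69 - 7.79) / 7.79 x 100 = 11.6%
Maximum allowed: 113%
Compliant: Yes


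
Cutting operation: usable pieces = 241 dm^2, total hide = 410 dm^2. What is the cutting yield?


Yield = usable / total x 100
Yield = 241 / 410 x 100 = 58.8%


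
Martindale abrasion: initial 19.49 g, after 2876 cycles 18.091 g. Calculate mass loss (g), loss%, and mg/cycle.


Mass loss = 1.399 g
Loss = 7.18%
Rate = 0.486 mg/cycle

Loss = 19.49 - 18.091 = 1.399 g
Loss% = 1.399 / 19.49 x 100 = 7.18%
Rate = 1.399 / 2876 x 1000 = 0.486 mg/cycle


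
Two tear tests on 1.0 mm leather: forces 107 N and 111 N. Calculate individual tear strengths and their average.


Tear 1 = 107 / 1.0 = 107.0 N/mm
Tear 2 = 111 / 1.0 = 111.0 N/mm
Average = (107.0 + 111.0) / 2 = 109.0 N/mm


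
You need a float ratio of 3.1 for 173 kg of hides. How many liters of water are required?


Water = hide weight x target ratio
Water = 173 x 3.1 = 536.3 L


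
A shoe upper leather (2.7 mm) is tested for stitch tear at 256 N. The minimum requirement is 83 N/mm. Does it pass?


STS = 256 / 2.7 = 94.8 N/mm
Minimum required: 83 N/mm
Passes: Yes


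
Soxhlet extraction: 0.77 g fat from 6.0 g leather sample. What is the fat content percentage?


Fat content = 0.77 / 6.0 x 100
Fat = 12.8%


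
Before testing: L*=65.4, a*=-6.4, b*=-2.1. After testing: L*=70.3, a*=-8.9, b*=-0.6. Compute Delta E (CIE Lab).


Delta E = 5.70


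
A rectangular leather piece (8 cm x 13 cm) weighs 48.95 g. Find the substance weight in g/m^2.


4706.7 g/m^2

Area = 8 x 13 = 104 cm^2
SW = 48.95 / 104 x 10000 = 4706.7 g/m^2


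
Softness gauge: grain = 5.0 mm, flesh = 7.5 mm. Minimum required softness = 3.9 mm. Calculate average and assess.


Average = (5.0 + 7.5) / 2 = 6.25 mm
Minimum = 3.9 mm
Meets requirement: Yes


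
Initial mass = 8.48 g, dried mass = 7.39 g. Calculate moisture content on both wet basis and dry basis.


Moisture lost = 8.48 - 7.39 = 1.09 g
Wet basis MC = 1.09 / 8.48 x 100 = 12.9%
Dry basis MC = 1.09 / 7.39 x 100 = 14.7%


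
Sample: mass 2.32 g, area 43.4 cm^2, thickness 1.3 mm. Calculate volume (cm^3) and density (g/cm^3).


Volume = 5.642 cm^3
Density = 0.411 g/cm^3

Thickness in cm = 1.3 / 10 = 0.13 cm
Volume = 43.4 x 0.13 = 5.642 cm^3
Density = 2.32 / 5.642 = 0.411 g/cm^3


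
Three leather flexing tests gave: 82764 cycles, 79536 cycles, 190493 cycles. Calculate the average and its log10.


Average = (82764 + 79536 + 190493) / 3 = 117598 cycles
log10(117598) = 5.07


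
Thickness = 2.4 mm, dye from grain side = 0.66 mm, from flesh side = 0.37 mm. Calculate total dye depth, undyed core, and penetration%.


Total dyed = 0.66 + 0.37 = 1.03 mm
Undyed core = 2.4 - 1.03 = 1.37 mm
Penetration = 1.03 / 2.4 x 100 = 42.9%


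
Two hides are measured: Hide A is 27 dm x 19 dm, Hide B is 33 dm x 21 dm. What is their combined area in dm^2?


1206 dm^2

Hide A area = 27 x 19 = 513 dm^2
Hide B area = 33 x 21 = 693 dm^2
Total = 513 + 693 = 1206 dm^2


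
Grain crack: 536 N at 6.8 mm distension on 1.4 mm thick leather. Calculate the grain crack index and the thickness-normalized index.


Crack index = 78.8 N/mm
Normalized index = 56.3 N/mm per mm


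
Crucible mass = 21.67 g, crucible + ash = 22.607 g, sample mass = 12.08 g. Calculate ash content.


Ash mass = 0.937 g
Ash content = 7.76%


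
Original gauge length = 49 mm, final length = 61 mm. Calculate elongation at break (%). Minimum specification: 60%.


Elongation = 24.5%
Meets spec: No

Extension = 61 - 49 = 12 mm
Elongation = 12 / 49 x 100 = 24.5%
Minimum required: 60%
Meets specification: No


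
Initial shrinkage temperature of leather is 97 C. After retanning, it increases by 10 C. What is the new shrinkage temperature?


New Ts = 97 + 10 = 107 C


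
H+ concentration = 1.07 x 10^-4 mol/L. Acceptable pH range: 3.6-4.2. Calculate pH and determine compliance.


pH = 3.97
Compliant: Yes

pH = -log10(1.07 x 10^-4) = 3.97
Range: 3.6 to 4.2
Compliant: Yes


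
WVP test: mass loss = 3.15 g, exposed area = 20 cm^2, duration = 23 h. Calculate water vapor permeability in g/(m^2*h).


68.48 g/(m^2*h)

WVP = mass_loss / (area x time) x 10000
WVP = 3.15 / (20 x 23) x 10000
WVP = 3.15 / 460 x 10000 = 68.48 g/(m^2*h)


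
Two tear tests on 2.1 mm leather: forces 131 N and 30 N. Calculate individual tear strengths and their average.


Tear 1 = 131 / 2.1 = 62.4 N/mm
Tear 2 = 30 / 2.1 = 14.3 N/mm
Average = (62.4 + 14.3) / 2 = 38.4 N/mm


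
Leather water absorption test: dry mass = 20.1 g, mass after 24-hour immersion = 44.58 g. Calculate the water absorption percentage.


121.8%


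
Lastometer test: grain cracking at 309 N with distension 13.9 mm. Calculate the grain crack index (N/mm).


Grain crack index = force / distension
Index = 309 / 13.9 = 22.2 N/mm


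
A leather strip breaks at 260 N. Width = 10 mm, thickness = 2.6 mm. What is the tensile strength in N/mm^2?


10.00 N/mm^2


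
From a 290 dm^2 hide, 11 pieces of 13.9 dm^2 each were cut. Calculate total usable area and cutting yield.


Total usable = 11 x 13.9 = 152.9 dm^2
Yield = 152.9 / 290 x 100 = 52.7%


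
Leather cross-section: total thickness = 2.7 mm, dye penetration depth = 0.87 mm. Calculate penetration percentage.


Penetration% = 0.87 / 2.7 x 100
Penetration = 32.2%


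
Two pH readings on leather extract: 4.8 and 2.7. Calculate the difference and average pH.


Difference = 2.1
Average pH = 3.75


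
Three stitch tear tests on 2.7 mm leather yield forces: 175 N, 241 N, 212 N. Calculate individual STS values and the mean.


STS1 = 64.8 N/mm
STS2 = 89.3 N/mm
STS3 = 78.5 N/mm
Mean = 77.5 N/mm


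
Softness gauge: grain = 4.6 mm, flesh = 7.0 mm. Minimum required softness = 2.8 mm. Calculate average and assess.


Average softness = 5.80 mm
Meets requirement: Yes

Average = (4.6 + 7.0) / 2 = 5.80 mm
Minimum = 2.8 mm
Meets requirement: Yes


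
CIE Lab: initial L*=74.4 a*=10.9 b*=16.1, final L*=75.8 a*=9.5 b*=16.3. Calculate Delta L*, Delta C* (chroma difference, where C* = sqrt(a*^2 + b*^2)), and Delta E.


Delta L* = 75.8 - 74.4 = 1.4
C1* = sqrt((10.9)^2 + (16.1)^2) = 19.443
C2* = sqrt((9.5)^2 + (16.3)^2) = 18.866
Delta C* = 18.866 - 19.443 = -0.58
Delta E = sqrt((1.4)^2 + (-1.4)^2 + (0.2)^2) = 1.99


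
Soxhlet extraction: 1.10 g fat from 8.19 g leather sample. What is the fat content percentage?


Fat content = 1.10 / 8.19 x 100
Fat = 13.4%


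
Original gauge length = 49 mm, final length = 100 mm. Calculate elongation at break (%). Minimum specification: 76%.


Extension = 100 - 49 = 51 mm
Elongation = 51 / 49 x 100 = 104.1%
Minimum required: 76%
Meets specification: Yes


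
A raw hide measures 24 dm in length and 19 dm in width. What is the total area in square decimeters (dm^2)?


Area = length x width
Area = 24 x 19 = 456 dm^2


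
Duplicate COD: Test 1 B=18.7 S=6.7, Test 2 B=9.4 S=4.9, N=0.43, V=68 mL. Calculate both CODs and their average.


COD1 = 607.1 mg/L
COD2 = 227.6 mg/L
Average = 417.4 mg/L

COD1 = (18.7 - 6.7) x 0.43 x 8000 / 68 = 607.1 mg/L
COD2 = (9.4 - 4.9) x 0.43 x 8000 / 68 = 227.6 mg/L
Average = (607.1 + 227.6) / 2 = 417.4 mg/L


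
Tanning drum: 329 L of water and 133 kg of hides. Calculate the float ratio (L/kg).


2.5

Float ratio = water / hide weight
Ratio = 329 / 133 = 2.5


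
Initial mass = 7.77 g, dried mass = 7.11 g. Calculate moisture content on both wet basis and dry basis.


Moisture lost = 7.77 - 7.11 = 0.66 g
Wet basis MC = 0.66 / 7.77 x 100 = 8.5%
Dry basis MC = 0.66 / 7.11 x 100 = 9.3%


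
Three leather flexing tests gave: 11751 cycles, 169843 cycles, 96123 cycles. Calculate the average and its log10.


Average = (11751 + 169843 + 96123) / 3 = 92572 cycles
log10(92572) = 4.97


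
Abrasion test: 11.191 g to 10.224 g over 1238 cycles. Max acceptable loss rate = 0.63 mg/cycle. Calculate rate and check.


Loss = 11.191 - 10.224 = 0.967 g
Rate = 0.967 g / 1238 cycles x 1000 = 0.781 mg/cycle
Max = 0.63 mg/cycle
Passes: No


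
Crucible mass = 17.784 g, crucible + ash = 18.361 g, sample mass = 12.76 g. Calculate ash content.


Ash mass = 0.577 g
Ash content = 4.52%

Ash mass = 18.361 - 17.784 = 0.577 g
Ash% = 0.577 / 12.76 x 100 = 4.52%


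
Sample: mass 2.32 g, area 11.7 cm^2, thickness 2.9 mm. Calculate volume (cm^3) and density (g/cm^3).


Volume = 3.393 cm^3
Density = 0.684 g/cm^3

Thickness in cm = 2.9 / 10 = 0.29 cm
Volume = 11.7 x 0.29 = 3.393 cm^3
Density = 2.32 / 3.393 = 0.684 g/cm^3


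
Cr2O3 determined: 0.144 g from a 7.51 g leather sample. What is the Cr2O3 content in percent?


Cr2O3% = 0.144 / 7.51 x 100
Cr2O3% = 1.92%


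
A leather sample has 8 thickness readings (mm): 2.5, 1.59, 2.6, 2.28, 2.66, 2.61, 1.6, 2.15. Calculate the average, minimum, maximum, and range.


Sum = 17.99
Average = 17.99 / 8 = 2.25 mm
Minimum = 1.59 mm
Maximum = 2.66 mm
Range = 2.66 - 1.59 = 1.07 mm


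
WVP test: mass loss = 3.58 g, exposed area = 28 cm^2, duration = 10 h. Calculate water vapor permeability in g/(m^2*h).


127.86 g/(m^2*h)

WVP = mass_loss / (area x time) x 10000
WVP = 3.58 / (28 x 10) x 10000
WVP = 3.58 / 280 x 10000 = 127.86 g/(m^2*h)


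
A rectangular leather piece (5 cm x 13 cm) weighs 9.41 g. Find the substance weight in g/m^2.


1447.7 g/m^2

Area = 5 x 13 = 65 cm^2
SW = 9.41 / 65 x 10000 = 1447.7 g/m^2


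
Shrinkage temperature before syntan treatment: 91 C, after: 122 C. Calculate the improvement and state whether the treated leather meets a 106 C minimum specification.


Improvement = 122 - 91 = 31 C
Spec check: 122 C >= 106 C? Yes


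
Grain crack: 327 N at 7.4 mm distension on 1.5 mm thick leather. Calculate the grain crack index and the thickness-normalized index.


Crack index = 44.2 N/mm
Normalized index = 29.5 N/mm per mm

Crack index = 327 / 7.4 = 44.2 N/mm
Normalized = 44.2 / 1.5 = 29.5 N/mm per mm


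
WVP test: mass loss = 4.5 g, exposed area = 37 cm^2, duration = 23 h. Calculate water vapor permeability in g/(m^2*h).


WVP = mass_loss / (area x time) x 10000
WVP = 4.5 / (37 x 23) x 10000
WVP = 4.5 / 851 x 10000 = 52.88 g/(m^2*h)


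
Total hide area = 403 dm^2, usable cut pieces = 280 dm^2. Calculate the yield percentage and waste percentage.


Yield = 69.5%
Waste = 30.5%


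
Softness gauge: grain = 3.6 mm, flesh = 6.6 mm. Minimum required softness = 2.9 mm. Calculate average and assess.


Average = (3.6 + 6.6) / 2 = 5.10 mm
Minimum = 2.9 mm
Meets requirement: Yes


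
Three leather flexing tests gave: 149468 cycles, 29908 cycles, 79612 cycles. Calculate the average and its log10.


Average = 86329 cycles
log10 = 4.94

Average = (149468 + 29908 + 79612) / 3 = 86329 cycles
log10(86329) = 4.94


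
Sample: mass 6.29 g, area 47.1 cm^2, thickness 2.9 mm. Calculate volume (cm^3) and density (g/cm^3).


Thickness in cm = 2.9 / 10 = 0.29 cm
Volume = 47.1 x 0.29 = 13.659 cm^3
Density = 6.29 / 13.659 = 0.461 g/cm^3


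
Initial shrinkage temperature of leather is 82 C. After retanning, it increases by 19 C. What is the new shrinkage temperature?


101 C


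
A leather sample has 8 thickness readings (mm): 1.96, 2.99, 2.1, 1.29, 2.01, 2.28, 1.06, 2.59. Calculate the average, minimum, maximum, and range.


Sum = 16.28
Average = 16.28 / 8 = 2.04 mm
Minimum = 1.06 mm
Maximum = 2.99 mm
Range = 2.99 - 1.06 = 1.93 mm


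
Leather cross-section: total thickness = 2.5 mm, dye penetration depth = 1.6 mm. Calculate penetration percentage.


Penetration% = 1.6 / 2.5 x 100
Penetration = 64.0%


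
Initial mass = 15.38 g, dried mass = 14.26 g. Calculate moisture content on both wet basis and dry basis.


Wet basis = 7.3%
Dry basis = 7.9%


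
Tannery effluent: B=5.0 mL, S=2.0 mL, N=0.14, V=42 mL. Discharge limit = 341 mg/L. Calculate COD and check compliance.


COD = 80.0 mg/L
Compliant: Yes

COD = (5.0 - 2.0) x 0.14 x 8000 / 42 = 80.0 mg/L
Limit: 341 mg/L
Compliant: Yes


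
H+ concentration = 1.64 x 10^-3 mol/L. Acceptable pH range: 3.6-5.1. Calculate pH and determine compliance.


pH = -log10(1.64 x 10^-3) = 2.79
Range: 3.6 to 5.1
Compliant: No


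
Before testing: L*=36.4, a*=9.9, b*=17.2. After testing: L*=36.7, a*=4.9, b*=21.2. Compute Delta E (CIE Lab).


Delta E = 6.41

dL = 36.7 - 36.4 = 0.3
da = 4.9 - 9.9 = -5.0
db = 21.2 - 17.2 = 4.0
dE = sqrt((0.3)^2 + (-5.0)^2 + (4.0)^2) = 6.41


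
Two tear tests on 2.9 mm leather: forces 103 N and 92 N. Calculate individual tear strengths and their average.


Tear 1 = 35.5 N/mm
Tear 2 = 31.7 N/mm
Average = 33.6 N/mm

Tear 1 = 103 / 2.9 = 35.5 N/mm
Tear 2 = 92 / 2.9 = 31.7 N/mm
Average = (35.5 + 31.7) / 2 = 33.6 N/mm


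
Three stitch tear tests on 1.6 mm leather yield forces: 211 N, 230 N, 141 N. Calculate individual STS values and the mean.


STS1 = 211 / 1.6 = 131.9 N/mm
STS2 = 230 / 1.6 = 143.8 N/mm
STS3 = 141 / 1.6 = 88.1 N/mm
Mean = (131.9 + 143.8 + 88.1) / 3 = 121.3 N/mm


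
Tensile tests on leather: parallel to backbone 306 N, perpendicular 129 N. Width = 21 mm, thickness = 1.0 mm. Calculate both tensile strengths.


Area = 21 x 1.0 = 21.0 mm^2
TS (parallel) = 306 / 21.0 = 14.57 N/mm^2
TS (perpendicular) = 129 / 21.0 = 6.14 N/mm^2


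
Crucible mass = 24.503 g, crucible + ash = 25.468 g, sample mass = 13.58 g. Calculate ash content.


Ash mass = 25.468 - 24.503 = 0.965 g
Ash% = 0.965 / 13.58 x 100 = 7.11%


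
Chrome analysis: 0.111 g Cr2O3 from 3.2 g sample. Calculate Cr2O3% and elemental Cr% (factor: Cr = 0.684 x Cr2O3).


Cr2O3 = 3.47%
Cr = 2.37%

Cr2O3% = 0.111 / 3.2 x 100 = 3.47%
Cr% = 3.47 x 0.684 = 2.37%


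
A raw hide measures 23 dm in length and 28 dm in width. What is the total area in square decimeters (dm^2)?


Area = length x width
Area = 23 x 28 = 644 dm^2


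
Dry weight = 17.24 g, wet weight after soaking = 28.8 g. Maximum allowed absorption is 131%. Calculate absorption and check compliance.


Absorption = 67.1%
Compliant: Yes

WA = (28.8 - 17.24) / 17.24 x 100 = 67.1%
Maximum allowed: 131%
Compliant: Yes


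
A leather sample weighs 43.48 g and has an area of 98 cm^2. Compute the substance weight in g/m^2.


Substance weight = mass / area x 10000
SW = 43.48 / 98 x 10000
SW = 4436.7 g/m^2


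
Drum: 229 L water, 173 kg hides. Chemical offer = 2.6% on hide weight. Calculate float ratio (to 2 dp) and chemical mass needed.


Float ratio = 1.32
Chemical needed = 4.498 kg

Float ratio = 229 / 173 = 1.32
Chemical = 173 x 2.6 / 100 = 4.498 kg


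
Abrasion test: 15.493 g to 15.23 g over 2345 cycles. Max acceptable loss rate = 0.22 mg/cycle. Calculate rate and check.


Rate = 0.112 mg/cycle
Passes: Yes

Loss = 15.493 - 15.23 = 0.263 g
Rate = 0.263 g / 2345 cycles x 1000 = 0.112 mg/cycle
Max = 0.22 mg/cycle
Passes: Yes


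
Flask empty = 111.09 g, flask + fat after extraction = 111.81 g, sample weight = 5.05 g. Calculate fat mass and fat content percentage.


Fat mass = 0.72 g
Fat content = 14.3%


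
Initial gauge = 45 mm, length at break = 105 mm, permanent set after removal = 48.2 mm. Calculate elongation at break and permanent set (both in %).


Elongation at break = (105 - 45) / 45 x 100 = 133.3%
Permanent set = (48.2 - 45) / 45 x 100 = 7.1%


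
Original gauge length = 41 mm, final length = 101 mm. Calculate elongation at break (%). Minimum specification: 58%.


Elongation = 146.3%
Meets spec: Yes

Extension = 101 - 41 = 60 mm
Elongation = 60 / 41 x 100 = 146.3%
Minimum required: 58%
Meets specification: Yes


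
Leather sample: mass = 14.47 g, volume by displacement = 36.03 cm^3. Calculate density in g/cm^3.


0.402 g/cm^3

Density = mass / volume
Density = 14.47 / 36.03 = 0.402 g/cm^3


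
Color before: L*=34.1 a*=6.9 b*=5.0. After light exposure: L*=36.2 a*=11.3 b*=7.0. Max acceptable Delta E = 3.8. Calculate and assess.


dL = 2.1, da = 4.4, db = 2.0
dE = sqrt((2.1)^2 + (4.4)^2 + (2.0)^2) = 5.27
Max = 3.8
Passes: No


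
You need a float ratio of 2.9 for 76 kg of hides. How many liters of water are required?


Water = hide weight x target ratio
Water = 76 x 2.9 = 220.4 L


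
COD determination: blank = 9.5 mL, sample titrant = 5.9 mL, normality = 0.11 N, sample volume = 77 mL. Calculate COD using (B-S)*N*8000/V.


41.1 mg/L


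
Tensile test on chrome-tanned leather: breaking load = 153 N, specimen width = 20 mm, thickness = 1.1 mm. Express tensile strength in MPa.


Cross-section = 20 x 1.1 = 22.0 mm^2
TS = 153 / 22.0 = 6.95 MPa
(1 N/mm^2 = 1 MPa)


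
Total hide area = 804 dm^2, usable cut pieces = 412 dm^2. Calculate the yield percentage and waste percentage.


Yield = 51.2%
Waste = 48.8%

Yield = 412 / 804 x 100 = 51.2%
Waste = 804 - 412 = 392 dm^2
Waste% = 100 - 51.2 = 48.8%


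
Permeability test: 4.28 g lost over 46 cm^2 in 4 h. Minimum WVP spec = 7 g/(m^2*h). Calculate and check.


WVP = 4.28 / (46 x 4) x 10000 = 232.61 g/(m^2*h)
Minimum: 7 g/(m^2*h)
Meets spec: Yes


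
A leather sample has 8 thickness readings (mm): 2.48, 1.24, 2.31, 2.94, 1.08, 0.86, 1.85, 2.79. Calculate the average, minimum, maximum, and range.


Sum = 15.55
Average = 15.55 / 8 = 1.94 mm
Minimum = 0.86 mm
Maximum = 2.94 mm
Range = 2.94 - 0.86 = 2.08 mm


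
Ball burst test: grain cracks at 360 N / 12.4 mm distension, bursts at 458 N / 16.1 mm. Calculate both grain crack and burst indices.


Crack index = 360 / 12.4 = 29.0 N/mm
Burst index = 458 / 16.1 = 28.4 N/mm


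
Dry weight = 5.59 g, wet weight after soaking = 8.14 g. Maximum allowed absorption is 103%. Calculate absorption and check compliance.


WA = (8.14 - 5.59) / 5.59 x 100 = 45.6%
Maximum allowed: 103%
Compliant: Yes


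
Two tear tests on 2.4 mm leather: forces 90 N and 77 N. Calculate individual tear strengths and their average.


Tear 1 = 37.5 N/mm
Tear 2 = 32.1 N/mm
Average = 34.8 N/mm

Tear 1 = 90 / 2.4 = 37.5 N/mm
Tear 2 = 77 / 2.4 = 32.1 N/mm
Average = (37.5 + 32.1) / 2 = 34.8 N/mm


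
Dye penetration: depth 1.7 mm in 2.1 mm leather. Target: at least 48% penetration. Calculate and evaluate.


Penetration = 1.7 / 2.1 x 100 = 81.0%
Target: 48%
Meets target: Yes


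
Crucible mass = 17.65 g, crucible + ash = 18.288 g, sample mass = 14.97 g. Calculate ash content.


Ash mass = 0.638 g
Ash content = 4.26%

Ash mass = 18.288 - 17.65 = 0.638 g
Ash% = 0.638 / 14.97 x 100 = 4.26%


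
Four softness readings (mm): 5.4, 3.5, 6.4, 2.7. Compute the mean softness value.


4.50 mm

Sum = 5.4 + 3.5 + 6.4 + 2.7
Mean = 18.0 / 4 = 4.50 mm


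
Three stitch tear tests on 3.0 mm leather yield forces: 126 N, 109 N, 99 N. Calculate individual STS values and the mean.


STS1 = 126 / 3.0 = 42.0 N/mm
STS2 = 109 / 3.0 = 36.3 N/mm
STS3 = 99 / 3.0 = 33.0 N/mm
Mean = (42.0 + 36.3 + 33.0) / 3 = 37.1 N/mm


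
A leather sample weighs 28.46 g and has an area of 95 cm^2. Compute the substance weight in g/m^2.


Substance weight = mass / area x 10000
SW = 28.46 / 95 x 10000
SW = 2995.8 g/m^2


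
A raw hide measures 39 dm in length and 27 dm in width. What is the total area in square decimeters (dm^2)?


1053 dm^2


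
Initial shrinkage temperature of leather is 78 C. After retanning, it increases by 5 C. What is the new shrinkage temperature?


New Ts = 78 + 5 = 83 C


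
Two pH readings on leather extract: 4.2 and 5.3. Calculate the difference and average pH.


Difference = |4.2 - 5.3| = 1.1
Average = (4.2 + 5.3) / 2 = 4.75


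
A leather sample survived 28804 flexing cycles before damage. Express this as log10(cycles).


log10(28804) = 4.46


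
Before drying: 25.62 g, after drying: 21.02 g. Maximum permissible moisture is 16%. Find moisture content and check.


MC = (25.62 - 21.02) / 25.62 x 100 = 18.0%
Maximum: 16%
Acceptable: No


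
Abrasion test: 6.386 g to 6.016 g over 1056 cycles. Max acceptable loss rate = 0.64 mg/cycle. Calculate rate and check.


Rate = 0.350 mg/cycle
Passes: Yes


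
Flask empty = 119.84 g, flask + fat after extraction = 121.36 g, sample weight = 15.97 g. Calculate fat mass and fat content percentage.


Fat mass = 1.52 g
Fat content = 9.5%


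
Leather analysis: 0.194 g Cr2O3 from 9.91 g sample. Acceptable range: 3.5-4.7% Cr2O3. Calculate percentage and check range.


Cr2O3 = 1.96%
Within range: No


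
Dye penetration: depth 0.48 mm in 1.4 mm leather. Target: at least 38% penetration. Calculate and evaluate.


Penetration = 0.48 / 1.4 x 100 = 34.3%
Target: 38%
Meets target: No


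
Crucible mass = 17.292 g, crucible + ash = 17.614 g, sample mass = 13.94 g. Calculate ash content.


Ash mass = 17.614 - 17.292 = 0.322 g
Ash% = 0.322 / 13.94 x 100 = 2.31%


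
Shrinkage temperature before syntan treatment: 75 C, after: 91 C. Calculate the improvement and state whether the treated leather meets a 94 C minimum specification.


Improvement = 91 - 75 = 16 C
Spec check: 91 C >= 94 C? No


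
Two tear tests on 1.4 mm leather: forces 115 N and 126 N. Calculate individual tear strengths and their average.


Tear 1 = 115 / 1.4 = 82.1 N/mm
Tear 2 = 126 / 1.4 = 90.0 N/mm
Average = (82.1 + 90.0) / 2 = 86.1 N/mm


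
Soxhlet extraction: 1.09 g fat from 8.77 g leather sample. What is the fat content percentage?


Fat content = 1.09 / 8.77 x 100
Fat = 12.4%


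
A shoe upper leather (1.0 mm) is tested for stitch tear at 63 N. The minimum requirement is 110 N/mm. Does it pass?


STS = 63 / 1.0 = 63.0 N/mm
Minimum required: 110 N/mm
Passes: No


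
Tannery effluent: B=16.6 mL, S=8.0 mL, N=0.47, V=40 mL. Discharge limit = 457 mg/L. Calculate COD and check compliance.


COD = 808.4 mg/L
Compliant: No

COD = (16.6 - 8.0) x 0.47 x 8000 / 40 = 808.4 mg/L
Limit: 457 mg/L
Compliant: No


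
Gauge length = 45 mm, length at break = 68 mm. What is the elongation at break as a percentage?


51.1%

Extension = 68 - 45 = 23 mm
Elongation = 23 / 45 x 100 = 51.1%


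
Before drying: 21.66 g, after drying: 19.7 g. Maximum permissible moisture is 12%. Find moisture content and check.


Moisture content = 9.0%
Acceptable: Yes


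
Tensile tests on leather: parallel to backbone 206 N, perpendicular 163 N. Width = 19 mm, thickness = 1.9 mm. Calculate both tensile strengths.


Parallel = 5.71 N/mm^2
Perpendicular = 4.52 N/mm^2

Area = 19 x 1.9 = 36.1 mm^2
TS (parallel) = 206 / 36.1 = 5.71 N/mm^2
TS (perpendicular) = 163 / 36.1 = 4.52 N/mm^2


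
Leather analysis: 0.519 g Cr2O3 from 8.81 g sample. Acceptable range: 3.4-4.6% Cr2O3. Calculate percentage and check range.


Cr2O3 = 5.89%
Within range: No

Cr2O3% = 0.519 / 8.81 x 100 = 5.89%
Acceptable range: 3.4 to 4.6%
Within range: No


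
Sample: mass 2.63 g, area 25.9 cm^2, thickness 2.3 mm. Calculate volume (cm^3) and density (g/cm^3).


Thickness in cm = 2.3 / 10 = 0.23 cm
Volume = 25.9 x 0.23 = 5.957 cm^3
Density = 2.63 / 5.957 = 0.441 g/cm^3


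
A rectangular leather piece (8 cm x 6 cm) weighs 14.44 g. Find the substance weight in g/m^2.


3008.3 g/m^2

Area = 8 x 6 = 48 cm^2
SW = 14.44 / 48 x 10000 = 3008.3 g/m^2


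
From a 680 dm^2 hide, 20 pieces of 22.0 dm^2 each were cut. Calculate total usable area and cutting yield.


Total usable = 20 x 22.0 = 440.0 dm^2
Yield = 440.0 / 680 x 100 = 64.7%


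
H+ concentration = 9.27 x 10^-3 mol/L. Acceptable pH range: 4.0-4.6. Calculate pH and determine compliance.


pH = -log10(9.27 x 10^-3) = 2.03
Range: 4.0 to 4.6
Compliant: No


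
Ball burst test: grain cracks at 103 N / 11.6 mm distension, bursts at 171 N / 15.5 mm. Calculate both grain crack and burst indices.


Crack index = 103 / 11.6 = 8.9 N/mm
Burst index = 171 / 15.5 = 11.0 N/mm


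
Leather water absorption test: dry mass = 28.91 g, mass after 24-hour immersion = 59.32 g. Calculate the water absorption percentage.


105.2%


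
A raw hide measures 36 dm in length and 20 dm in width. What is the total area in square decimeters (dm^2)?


Area = length x width
Area = 36 x 20 = 720 dm^2


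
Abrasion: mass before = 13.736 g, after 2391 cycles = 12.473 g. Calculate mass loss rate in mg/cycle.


Mass loss = 13.736 - 12.473 = 1.263 g
Rate = 1.263 / 2391 x 1000 = 0.528 mg/cycle


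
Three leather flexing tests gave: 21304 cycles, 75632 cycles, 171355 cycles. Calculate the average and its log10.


Average = 89430 cycles
log10 = 4.95

Average = (21304 + 75632 + 171355) / 3 = 89430 cycles
log10(89430) = 4.95


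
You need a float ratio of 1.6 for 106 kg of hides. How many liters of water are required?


169.6 L

Water = hide weight x target ratio
Water = 106 x 1.6 = 169.6 L


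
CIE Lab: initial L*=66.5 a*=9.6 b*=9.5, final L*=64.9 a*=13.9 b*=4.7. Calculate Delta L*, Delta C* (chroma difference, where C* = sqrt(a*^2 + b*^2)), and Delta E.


Delta L* = -1.6
Delta C* = 1.17
Delta E = 6.64

Delta L* = 64.9 - 66.5 = -1.6
C1* = sqrt((9.6)^2 + (9.5)^2) = 13.506
C2* = sqrt((13.9)^2 + (4.7)^2) = 14.673
Delta C* = 14.673 - 13.506 = 1.17
Delta E = sqrt((-1.6)^2 + (4.3)^2 + (-4.8)^2) = 6.64


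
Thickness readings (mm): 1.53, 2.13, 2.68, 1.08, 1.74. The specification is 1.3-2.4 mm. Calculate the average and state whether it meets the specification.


Sum = 9.16
Average = 9.16 / 5 = 1.83 mm
Specification range: 1.3 to 2.4 mm
Within spec: Yes


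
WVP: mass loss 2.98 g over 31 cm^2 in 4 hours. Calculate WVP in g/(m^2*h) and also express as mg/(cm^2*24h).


WVP = 240.32 g/(m^2*h)
Daily rate = 576.77 mg/(cm^2*24h)

WVP = 2.98 / (31 x 4) x 10000 = 240.32 g/(m^2*h)
Mass loss in mg = 2.98 x 1000 = 2980 mg
Per cm^2 per 24h in mg: 2980 x 24 / (31 x 4) = 71520 / 124 = 576.77 mg/(cm^2*24h)
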